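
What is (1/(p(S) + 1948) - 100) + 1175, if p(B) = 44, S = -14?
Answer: 2141401/1992 ≈ 1075.0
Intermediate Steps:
(1/(p(S) + 1948) - 100) + 1175 = (1/(44 + 1948) - 100) + 1175 = (1/1992 - 100) + 1175 = -199199/1992 + 1175 = 2141401/1992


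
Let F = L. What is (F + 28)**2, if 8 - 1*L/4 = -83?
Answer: 153664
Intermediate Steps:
L = 364 (L = 32 - 4*(-83) = 32 + 332 = 364)
F = 364
(F + 28)**2 = (364 + 28)**2 = 392**2 = 153664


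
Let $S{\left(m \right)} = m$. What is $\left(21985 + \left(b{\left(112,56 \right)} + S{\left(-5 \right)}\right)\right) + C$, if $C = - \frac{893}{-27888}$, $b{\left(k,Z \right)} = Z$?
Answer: $\frac{614540861}{27888} \approx 22036.0$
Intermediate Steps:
$C = \frac{893}{27888}$ ($C = \left(-893\right) \left(- \frac{1}{27888}\right) = \frac{893}{27888} \approx 0.032021$)
$\left(21985 + \left(b{\left(112,56 \right)} + S{\left(-5 \right)}\right)\right) + C = \left(21985 + \left(56 - 5\right)\right) + \frac{893}{27888} = \left(21985 + 51\right) + \frac{893}{27888} = 22036 + \frac{893}{27888} = \frac{614540861}{27888}$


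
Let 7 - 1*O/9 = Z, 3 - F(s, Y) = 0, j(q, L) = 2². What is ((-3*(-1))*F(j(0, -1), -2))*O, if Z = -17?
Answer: 1944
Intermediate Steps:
j(q, L) = 4
F(s, Y) = 3 (F(s, Y) = 3 - 1*0 = 3 + 0 = 3)
O = 216 (O = 63 - 9*(-17) = 63 + 153 = 216)
((-3*(-1))*F(j(0, -1), -2))*O = (-3*(-1)*3)*216 = (3*3)*216 = 9*216 = 1944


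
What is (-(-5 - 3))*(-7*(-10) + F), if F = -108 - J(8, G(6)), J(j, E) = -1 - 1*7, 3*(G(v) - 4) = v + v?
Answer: -240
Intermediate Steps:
G(v) = 4 + 2*v/3 (G(v) = 4 + (v + v)/3 = 4 + (2*v)/3 = 4 + 2*v/3)
J(j, E) = -8 (J(j, E) = -1 - 7 = -8)
F = -100 (F = -108 - 1*(-8) = -108 + 8 = -100)
(-(-5 - 3))*(-7*(-10) + F) = (-(-5 - 3))*(-7*(-10) - 100) = (-1*(-8))*(70 - 100) = 8*(-30) = -240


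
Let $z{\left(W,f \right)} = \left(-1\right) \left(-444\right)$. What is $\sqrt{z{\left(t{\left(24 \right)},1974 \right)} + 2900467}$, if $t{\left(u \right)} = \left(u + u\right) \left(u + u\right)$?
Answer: $37 \sqrt{2119} \approx 1703.2$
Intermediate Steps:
$t{\left(u \right)} = 4 u^{2}$ ($t{\left(u \right)} = 2 u 2 u = 4 u^{2}$)
$z{\left(W,f \right)} = 444$
$\sqrt{z{\left(t{\left(24 \right)},1974 \right)} + 2900467} = \sqrt{444 + 2900467} = \sqrt{2900911} = 37 \sqrt{2119}$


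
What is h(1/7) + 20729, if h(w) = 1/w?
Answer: 20736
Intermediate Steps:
h(1/7) + 20729 = 1/(1/7) + 20729 = 1/(⅐) + 20729 = 7 + 20729 = 20736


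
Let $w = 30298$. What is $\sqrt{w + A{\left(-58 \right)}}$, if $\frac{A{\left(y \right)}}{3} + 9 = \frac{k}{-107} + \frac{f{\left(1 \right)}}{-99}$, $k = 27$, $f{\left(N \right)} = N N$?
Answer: $\frac{\sqrt{377407831251}}{3531} \approx 173.98$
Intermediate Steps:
$f{\left(N \right)} = N^{2}$
$A{\left(y \right)} = - \frac{98117}{3531}$ ($A{\left(y \right)} = -27 + 3 \left(\frac{27}{-107} + \frac{1^{2}}{-99}\right) = -27 + 3 \left(27 \left(- \frac{1}{107}\right) + 1 \left(- \frac{1}{99}\right)\right) = -27 + 3 \left(- \frac{27}{107} - \frac{1}{99}\right) = -27 + 3 \left(- \frac{2780}{10593}\right) = -27 - \frac{2780}{3531} = - \frac{98117}{3531}$)
$\sqrt{w + A{\left(-58 \right)}} = \sqrt{30298 - \frac{98117}{3531}} = \sqrt{\frac{106884121}{3531}} = \frac{\sqrt{377407831251}}{3531}$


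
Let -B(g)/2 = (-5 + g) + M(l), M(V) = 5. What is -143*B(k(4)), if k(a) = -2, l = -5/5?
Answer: -572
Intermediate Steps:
l = -1 (l = -5*⅕ = -1)
B(g) = -2*g (B(g) = -2*((-5 + g) + 5) = -2*g)
-143*B(k(4)) = -(-286)*(-2) = -143*4 = -572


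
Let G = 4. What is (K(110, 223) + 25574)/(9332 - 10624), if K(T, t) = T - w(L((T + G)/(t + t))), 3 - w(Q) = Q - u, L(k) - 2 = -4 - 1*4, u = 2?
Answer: -25673/1292 ≈ -19.871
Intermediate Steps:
L(k) = -6 (L(k) = 2 + (-4 - 1*4) = 2 + (-4 - 4) = 2 - 8 = -6)
w(Q) = 5 - Q (w(Q) = 3 - (Q - 1*2) = 3 - (Q - 2) = 3 - (-2 + Q) = 3 + (2 - Q) = 5 - Q)
K(T, t) = -11 + T (K(T, t) = T - (5 - 1*(-6)) = T - (5 + 6) = T - 1*11 = T - 11 = -11 + T)
(K(110, 223) + 25574)/(9332 - 10624) = ((-11 + 110) + 25574)/(9332 - 10624) = (99 + 25574)/(-1292) = 25673*(-1/1292) = -25673/1292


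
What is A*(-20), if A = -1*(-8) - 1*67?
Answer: 1180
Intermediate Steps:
A = -59 (A = 8 - 67 = -59)
A*(-20) = -59*(-20) = 1180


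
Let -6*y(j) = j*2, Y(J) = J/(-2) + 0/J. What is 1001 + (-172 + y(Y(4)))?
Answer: 2489/3 ≈ 829.67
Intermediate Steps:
Y(J) = -J/2 (Y(J) = J*(-½) + 0 = -J/2 + 0 = -J/2)
y(j) = -j/3 (y(j) = -j*2/6 = -j/3)
1001 + (-172 + y(Y(4))) = 1001 + (-172 - (-1)*4/6) = 1001 + (-172 - ⅓*(-2)) = 1001 + (-172 + ⅔) = 1001 - 514/3 = 2489/3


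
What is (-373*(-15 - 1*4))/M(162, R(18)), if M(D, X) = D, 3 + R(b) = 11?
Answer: 7087/162 ≈ 43.747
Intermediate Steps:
R(b) = 8 (R(b) = -3 + 11 = 8)
(-373*(-15 - 1*4))/M(162, R(18)) = -373*(-15 - 1*4)/162 = -373*(-15 - 4)*(1/162) = -373*(-19)*(1/162) = 7087*(1/162) = 7087/162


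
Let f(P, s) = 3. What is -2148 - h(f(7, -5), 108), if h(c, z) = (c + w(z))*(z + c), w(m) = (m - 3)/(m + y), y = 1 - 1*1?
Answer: -31067/12 ≈ -2588.9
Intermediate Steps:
y = 0 (y = 1 - 1 = 0)
w(m) = (-3 + m)/m (w(m) = (m - 3)/(m + 0) = (-3 + m)/m)
h(c, z) = (c + z)*(c + (-3 + z)/z) (h(c, z) = (c + (-3 + z)/z)*(z + c) = (c + (-3 + z)/z)*(c + z) = (c + z)*(c + (-3 + z)/z))
-2148 - h(f(7, -5), 108) = -2148 - (-3 + 3 + 108 + 3**2 + 3*108 - 3*3/108) = -2148 - (-3 + 3 + 108 + 9 + 324 - 3*3*1/108) = -2148 - (-3 + 3 + 108 + 9 + 324 - 1/12) = -2148 - 1*5291/12 = -2148 - 5291/12 = -31067/12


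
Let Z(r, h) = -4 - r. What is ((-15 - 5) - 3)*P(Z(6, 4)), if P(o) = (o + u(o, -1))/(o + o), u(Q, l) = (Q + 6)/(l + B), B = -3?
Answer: -207/20 ≈ -10.350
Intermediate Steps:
u(Q, l) = (6 + Q)/(-3 + l) (u(Q, l) = (Q + 6)/(l - 3) = (6 + Q)/(-3 + l))
P(o) = (-3/2 + 3*o/4)/(2*o) (P(o) = (o + (6 + o)/(-3 - 1))/(o + o) = (o + (6 + o)/(-4))/((2*o)) = (o - (6 + o)/4)*(1/(2*o)) = (o + (-3/2 - o/4))*(1/(2*o)) = (-3/2 + 3*o/4)*(1/(2*o)) = (-3/2 + 3*o/4)/(2*o))
((-15 - 5) - 3)*P(Z(6, 4)) = ((-15 - 5) - 3)*(3*(-2 + (-4 - 1*6))/(8*(-4 - 1*6))) = (-20 - 3)*(3*(-2 + (-4 - 6))/(8*(-4 - 6))) = -69*(-2 - 10)/(8*(-10)) = -69*(-1)*(-12)/(8*10) = -23*9/20 = -207/20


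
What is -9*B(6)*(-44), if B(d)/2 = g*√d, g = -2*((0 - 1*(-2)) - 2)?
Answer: 0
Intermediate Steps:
g = 0 (g = -2*((0 + 2) - 2) = -2*(2 - 2) = -2*0 = 0)
B(d) = 0 (B(d) = 2*(0*√d) = 2*0 = 0)
-9*B(6)*(-44) = -9*0*(-44) = 0*(-44) = 0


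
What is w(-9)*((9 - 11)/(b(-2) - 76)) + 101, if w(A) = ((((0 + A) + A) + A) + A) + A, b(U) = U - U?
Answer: 3793/38 ≈ 99.816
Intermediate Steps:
b(U) = 0
w(A) = 5*A (w(A) = (((A + A) + A) + A) + A = ((2*A + A) + A) + A = (3*A + A) + A = 4*A + A = 5*A)
w(-9)*((9 - 11)/(b(-2) - 76)) + 101 = (5*(-9))*((9 - 11)/(0 - 76)) + 101 = -(-90)/(-76) + 101 = -(-90)*(-1)/76 + 101 = -45*1/38 + 101 = -45/38 + 101 = 3793/38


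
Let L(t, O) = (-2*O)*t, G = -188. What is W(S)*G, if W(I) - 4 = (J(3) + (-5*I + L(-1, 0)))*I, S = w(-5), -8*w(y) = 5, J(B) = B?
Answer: -517/16 ≈ -32.313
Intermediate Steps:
w(y) = -5/8 (w(y) = -⅛*5 = -5/8)
S = -5/8 ≈ -0.62500
L(t, O) = -2*O*t
W(I) = 4 + I*(3 - 5*I) (W(I) = 4 + (3 + (-5*I - 2*0*(-1)))*I = 4 + (3 + (-5*I + 0))*I = 4 + (3 - 5*I)*I = 4 + I*(3 - 5*I))
W(S)*G = (4 - 5*(-5/8)² + 3*(-5/8))*(-188) = (4 - 5*25/64 - 15/8)*(-188) = (4 - 125/64 - 15/8)*(-188) = (11/64)*(-188) = -517/16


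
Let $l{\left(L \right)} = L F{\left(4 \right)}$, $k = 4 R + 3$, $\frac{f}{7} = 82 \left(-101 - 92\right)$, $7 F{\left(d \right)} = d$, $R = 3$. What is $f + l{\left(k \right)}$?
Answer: $- \frac{775414}{7} \approx -1.1077 \cdot 10^{5}$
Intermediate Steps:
$F{\left(d \right)} = \frac{d}{7}$
$f = -110782$ ($f = 7 \cdot 82 \left(-101 - 92\right) = 7 \cdot 82 \left(-193\right) = 7 \left(-15826\right) = -110782$)
$k = 15$ ($k = 4 \cdot 3 + 3 = 12 + 3 = 15$)
$l{\left(L \right)} = \frac{4 L}{7}$ ($l{\left(L \right)} = L \frac{1}{7} \cdot 4 = L \frac{4}{7} = \frac{4 L}{7}$)
$f + l{\left(k \right)} = -110782 + \frac{4}{7} \cdot 15 = -110782 + \frac{60}{7} = - \frac{775414}{7}$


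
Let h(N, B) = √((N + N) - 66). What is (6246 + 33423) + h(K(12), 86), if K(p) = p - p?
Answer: 39669 + I*√66 ≈ 39669.0 + 8.124*I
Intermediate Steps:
K(p) = 0
h(N, B) = √(-66 + 2*N) (h(N, B) = √(2*N - 66) = √(-66 + 2*N))
(6246 + 33423) + h(K(12), 86) = (6246 + 33423) + √(-66 + 2*0) = 39669 + √(-66 + 0) = 39669 + √(-66) = 39669 + I*√66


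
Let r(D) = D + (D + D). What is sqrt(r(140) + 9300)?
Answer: 18*sqrt(30) ≈ 98.590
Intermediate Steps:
r(D) = 3*D (r(D) = D + 2*D = 3*D)
sqrt(r(140) + 9300) = sqrt(3*140 + 9300) = sqrt(420 + 9300) = sqrt(9720) = 18*sqrt(30)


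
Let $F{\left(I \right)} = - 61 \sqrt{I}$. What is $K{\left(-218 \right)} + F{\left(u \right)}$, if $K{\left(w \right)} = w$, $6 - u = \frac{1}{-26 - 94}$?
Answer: $-218 - \frac{61 \sqrt{21630}}{60} \approx -367.52$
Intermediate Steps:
$u = \frac{721}{120}$ ($u = 6 - \frac{1}{-26 - 94} = 6 - \frac{1}{-120} = 6 - - \frac{1}{120} = 6 + \frac{1}{120} = \frac{721}{120} \approx 6.0083$)
$K{\left(-218 \right)} + F{\left(u \right)} = -218 - 61 \sqrt{\frac{721}{120}} = -218 - 61 \frac{\sqrt{21630}}{60} = -218 - \frac{61 \sqrt{21630}}{60}$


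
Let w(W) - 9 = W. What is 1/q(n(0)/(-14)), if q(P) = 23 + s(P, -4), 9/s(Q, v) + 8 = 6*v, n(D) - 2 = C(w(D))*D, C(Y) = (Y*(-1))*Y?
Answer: 32/727 ≈ 0.044016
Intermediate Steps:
w(W) = 9 + W
C(Y) = -Y**2 (C(Y) = (-Y)*Y = -Y**2)
n(D) = 2 - D*(9 + D)**2 (n(D) = 2 + (-(9 + D)**2)*D = 2 - D*(9 + D)**2)
s(Q, v) = 9/(-8 + 6*v)
q(P) = 727/32 (q(P) = 23 + 9/(2*(-4 + 3*(-4))) = 23 + 9/(2*(-4 - 12)) = 23 + (9/2)/(-16) = 23 + (9/2)*(-1/16) = 23 - 9/32 = 727/32)
1/q(n(0)/(-14)) = 1/(727/32) = 32/727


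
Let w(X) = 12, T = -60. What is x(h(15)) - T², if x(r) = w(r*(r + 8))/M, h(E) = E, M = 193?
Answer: -694788/193 ≈ -3599.9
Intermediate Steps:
x(r) = 12/193
x(h(15)) - T² = 12/193 - 1*(-60)² = 12/193 - 1*3600 = 12/193 - 3600 = -694788/193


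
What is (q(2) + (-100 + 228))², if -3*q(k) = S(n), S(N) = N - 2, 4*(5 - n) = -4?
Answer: 144400/9 ≈ 16044.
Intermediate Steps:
n = 6 (n = 5 - ¼*(-4) = 5 + 1 = 6)
S(N) = -2 + N
q(k) = -4/3 (q(k) = -(-2 + 6)/3 = -⅓*4 = -4/3)
(q(2) + (-100 + 228))² = (-4/3 + (-100 + 228))² = (-4/3 + 128)² = (380/3)² = 144400/9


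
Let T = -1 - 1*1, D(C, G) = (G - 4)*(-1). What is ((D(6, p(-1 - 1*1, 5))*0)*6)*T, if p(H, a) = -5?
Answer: 0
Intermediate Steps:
D(C, G) = 4 - G (D(C, G) = (-4 + G)*(-1) = 4 - G)
T = -2 (T = -1 - 1 = -2)
((D(6, p(-1 - 1*1, 5))*0)*6)*T = (((4 - 1*(-5))*0)*6)*(-2) = (((4 + 5)*0)*6)*(-2) = ((9*0)*6)*(-2) = (0*6)*(-2) = 0*(-2) = 0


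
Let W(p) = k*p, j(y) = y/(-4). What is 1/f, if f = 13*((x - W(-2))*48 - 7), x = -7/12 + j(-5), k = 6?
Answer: 1/7813 ≈ 0.00012799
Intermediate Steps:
j(y) = -y/4 (j(y) = y*(-¼) = -y/4)
W(p) = 6*p
x = ⅔ (x = -7/12 - ¼*(-5) = -7*1/12 + 5/4 = -7/12 + 5/4 = ⅔ ≈ 0.66667)
f = 7813 (f = 13*((⅔ - 6*(-2))*48 - 7) = 13*((⅔ - 1*(-12))*48 - 7) = 13*((⅔ + 12)*48 - 7) = 13*((38/3)*48 - 7) = 13*(608 - 7) = 13*601 = 7813)
1/f = 1/7813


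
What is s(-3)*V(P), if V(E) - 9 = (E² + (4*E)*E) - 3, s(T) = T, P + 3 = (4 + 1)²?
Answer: -7278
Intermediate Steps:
P = 22 (P = -3 + (4 + 1)² = -3 + 5² = -3 + 25 = 22)
V(E) = 6 + 5*E² (V(E) = 9 + ((E² + (4*E)*E) - 3) = 9 + ((E² + 4*E²) - 3) = 9 + (5*E² - 3) = 9 + (-3 + 5*E²) = 6 + 5*E²)
s(-3)*V(P) = -3*(6 + 5*22²) = -3*(6 + 5*484) = -3*(6 + 2420) = -3*2426 = -7278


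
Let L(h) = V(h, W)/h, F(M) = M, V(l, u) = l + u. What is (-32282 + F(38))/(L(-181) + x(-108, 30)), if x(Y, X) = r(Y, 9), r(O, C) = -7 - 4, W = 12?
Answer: 2918082/911 ≈ 3203.2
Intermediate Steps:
r(O, C) = -11
x(Y, X) = -11
L(h) = (12 + h)/h (L(h) = (h + 12)/h = (12 + h)/h)
(-32282 + F(38))/(L(-181) + x(-108, 30)) = (-32282 + 38)/((12 - 181)/(-181) - 11) = -32244/(-1/181*(-169) - 11) = -32244/(169/181 - 11) = -32244/(-1822/181) = -32244*(-181/1822) = 2918082/911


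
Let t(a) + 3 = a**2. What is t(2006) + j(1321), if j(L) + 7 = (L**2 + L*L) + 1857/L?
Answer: 9926138525/1321 ≈ 7.5141e+6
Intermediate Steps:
j(L) = -7 + 2*L**2 + 1857/L (j(L) = -7 + ((L**2 + L*L) + 1857/L) = -7 + ((L**2 + L**2) + 1857/L) = -7 + (2*L**2 + 1857/L) = -7 + 2*L**2 + 1857/L)
t(a) = -3 + a**2
t(2006) + j(1321) = (-3 + 2006**2) + (-7 + 2*1321**2 + 1857/1321) = (-3 + 4024036) + (-7 + 2*1745041 + 1857*(1/1321)) = 4024033 + (-7 + 3490082 + 1857/1321) = 4024033 + 4610390932/1321 = 9926138525/1321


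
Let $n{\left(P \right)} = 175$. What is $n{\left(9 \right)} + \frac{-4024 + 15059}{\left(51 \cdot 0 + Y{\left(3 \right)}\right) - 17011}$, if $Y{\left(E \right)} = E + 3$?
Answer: $\frac{592968}{3401} \approx 174.35$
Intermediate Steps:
$Y{\left(E \right)} = 3 + E$
$n{\left(9 \right)} + \frac{-4024 + 15059}{\left(51 \cdot 0 + Y{\left(3 \right)}\right) - 17011} = 175 + \frac{-4024 + 15059}{\left(51 \cdot 0 + \left(3 + 3\right)\right) - 17011} = 175 + \frac{11035}{\left(0 + 6\right) - 17011} = 175 + \frac{11035}{6 - 17011} = 175 + \frac{11035}{-17005} = 175 + 11035 \left(- \frac{1}{17005}\right) = 175 - \frac{2207}{3401} = \frac{592968}{3401}$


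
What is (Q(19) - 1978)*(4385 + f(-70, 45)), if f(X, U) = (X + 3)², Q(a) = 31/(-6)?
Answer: -17598621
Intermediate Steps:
Q(a) = -31/6 (Q(a) = 31*(-⅙) = -31/6)
f(X, U) = (3 + X)²
(Q(19) - 1978)*(4385 + f(-70, 45)) = (-31/6 - 1978)*(4385 + (3 - 70)²) = -11899*(4385 + (-67)²)/6 = -11899*(4385 + 4489)/6 = -11899/6*8874 = -17598621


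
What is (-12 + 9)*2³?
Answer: -24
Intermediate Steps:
(-12 + 9)*2³ = -3*8 = -24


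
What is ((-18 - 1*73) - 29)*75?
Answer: -9000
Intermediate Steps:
((-18 - 1*73) - 29)*75 = ((-18 - 73) - 29)*75 = (-91 - 29)*75 = -120*75 = -9000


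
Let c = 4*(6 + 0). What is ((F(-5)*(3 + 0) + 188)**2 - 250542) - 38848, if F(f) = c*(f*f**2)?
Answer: 77361954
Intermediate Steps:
c = 24 (c = 4*6 = 24)
F(f) = 24*f**3 (F(f) = 24*(f*f**2) = 24*f**3)
((F(-5)*(3 + 0) + 188)**2 - 250542) - 38848 = (((24*(-5)**3)*(3 + 0) + 188)**2 - 250542) - 38848 = (((24*(-125))*3 + 188)**2 - 250542) - 38848 = ((-3000*3 + 188)**2 - 250542) - 38848 = ((-9000 + 188)**2 - 250542) - 38848 = ((-8812)**2 - 250542) - 38848 = (77651344 - 250542) - 38848 = 77400802 - 38848 = 77361954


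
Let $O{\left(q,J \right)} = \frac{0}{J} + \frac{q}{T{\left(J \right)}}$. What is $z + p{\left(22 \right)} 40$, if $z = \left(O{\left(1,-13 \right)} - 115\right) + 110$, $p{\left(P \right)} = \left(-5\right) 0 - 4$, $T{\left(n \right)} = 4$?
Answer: $- \frac{659}{4} \approx -164.75$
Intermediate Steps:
$p{\left(P \right)} = -4$ ($p{\left(P \right)} = 0 - 4 = -4$)
$O{\left(q,J \right)} = \frac{q}{4}$ ($O{\left(q,J \right)} = \frac{0}{J} + \frac{q}{4} = 0 + q \frac{1}{4} = 0 + \frac{q}{4} = \frac{q}{4}$)
$z = - \frac{19}{4}$ ($z = \left(\frac{1}{4} \cdot 1 - 115\right) + 110 = \left(\frac{1}{4} - 115\right) + 110 = - \frac{459}{4} + 110 = - \frac{19}{4} \approx -4.75$)
$z + p{\left(22 \right)} 40 = - \frac{19}{4} - 160 = - \frac{659}{4}$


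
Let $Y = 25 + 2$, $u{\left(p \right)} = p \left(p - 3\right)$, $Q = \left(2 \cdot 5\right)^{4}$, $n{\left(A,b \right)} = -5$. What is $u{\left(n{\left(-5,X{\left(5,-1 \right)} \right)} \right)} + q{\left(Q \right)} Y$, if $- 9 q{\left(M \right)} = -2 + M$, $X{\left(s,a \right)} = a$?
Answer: $-29954$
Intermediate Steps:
$Q = 10000$ ($Q = 10^{4} = 10000$)
$u{\left(p \right)} = p \left(-3 + p\right)$
$q{\left(M \right)} = \frac{2}{9} - \frac{M}{9}$ ($q{\left(M \right)} = - \frac{-2 + M}{9} = \frac{2}{9} - \frac{M}{9}$)
$Y = 27$
$u{\left(n{\left(-5,X{\left(5,-1 \right)} \right)} \right)} + q{\left(Q \right)} Y = - 5 \left(-3 - 5\right) + \left(\frac{2}{9} - \frac{10000}{9}\right) 27 = \left(-5\right) \left(-8\right) + \left(\frac{2}{9} - \frac{10000}{9}\right) 27 = 40 - 29994 = -29954$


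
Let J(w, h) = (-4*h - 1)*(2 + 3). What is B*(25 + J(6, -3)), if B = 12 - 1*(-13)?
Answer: 2000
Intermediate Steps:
J(w, h) = -5 - 20*h (J(w, h) = (-1 - 4*h)*5 = -5 - 20*h)
B = 25 (B = 12 + 13 = 25)
B*(25 + J(6, -3)) = 25*(25 + (-5 - 20*(-3))) = 25*(25 + (-5 + 60)) = 25*(25 + 55) = 25*80 = 2000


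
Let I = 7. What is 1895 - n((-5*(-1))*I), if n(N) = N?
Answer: 1860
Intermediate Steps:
1895 - n((-5*(-1))*I) = 1895 - (-5*(-1))*7 = 1895 - 5*7 = 1895 - 1*35 = 1895 - 35 = 1860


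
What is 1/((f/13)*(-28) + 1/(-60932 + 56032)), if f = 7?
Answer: -63700/960413 ≈ -0.066326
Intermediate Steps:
1/((f/13)*(-28) + 1/(-60932 + 56032)) = 1/((7/13)*(-28) + 1/(-60932 + 56032)) = 1/(((1/13)*7)*(-28) + 1/(-4900)) = 1/((7/13)*(-28) - 1/4900) = 1/(-196/13 - 1/4900) = 1/(-960413/63700) = -63700/960413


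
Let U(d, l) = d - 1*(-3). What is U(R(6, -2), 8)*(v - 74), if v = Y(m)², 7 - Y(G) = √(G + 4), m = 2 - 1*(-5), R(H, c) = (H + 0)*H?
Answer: -546 - 546*√11 ≈ -2356.9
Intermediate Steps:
R(H, c) = H² (R(H, c) = H*H = H²)
m = 7 (m = 2 + 5 = 7)
Y(G) = 7 - √(4 + G) (Y(G) = 7 - √(G + 4) = 7 - √(4 + G))
U(d, l) = 3 + d (U(d, l) = d + 3 = 3 + d)
v = (7 - √11)² (v = (7 - √(4 + 7))² = (7 - √11)² ≈ 13.567)
U(R(6, -2), 8)*(v - 74) = (3 + 6²)*((7 - √11)² - 74) = (3 + 36)*(-74 + (7 - √11)²) = 39*(-74 + (7 - √11)²) = -2886 + 39*(7 - √11)²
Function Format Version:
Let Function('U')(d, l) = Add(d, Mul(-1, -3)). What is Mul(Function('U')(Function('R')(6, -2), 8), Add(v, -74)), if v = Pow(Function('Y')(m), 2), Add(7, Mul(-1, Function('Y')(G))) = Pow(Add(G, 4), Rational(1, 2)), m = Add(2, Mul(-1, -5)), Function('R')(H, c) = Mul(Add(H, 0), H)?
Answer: Add(-546, Mul(-546, Pow(11, Rational(1, 2)))) ≈ -2356.9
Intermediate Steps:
Function('R')(H, c) = Pow(H, 2) (Function('R')(H, c) = Mul(H, H) = Pow(H, 2))
m = 7 (m = Add(2, 5) = 7)
Function('Y')(G) = Add(7, Mul(-1, Pow(Add(4, G), Rational(1, 2)))) (Function('Y')(G) = Add(7, Mul(-1, Pow(Add(G, 4), Rational(1, 2)))) = Add(7, Mul(-1, Pow(Add(4, G), Rational(1, 2)))))
Function('U')(d, l) = Add(3, d) (Function('U')(d, l) = Add(d, 3) = Add(3, d))
v = Pow(Add(7, Mul(-1, Pow(11, Rational(1, 2)))), 2) (v = Pow(Add(7, Mul(-1, Pow(Add(4, 7), Rational(1, 2)))), 2) = Pow(Add(7, Mul(-1, Pow(11, Rational(1, 2)))), 2) ≈ 13.567)
Mul(Function('U')(Function('R')(6, -2), 8), Add(v, -74)) = Mul(Add(3, Pow(6, 2)), Add(Pow(Add(7, Mul(-1, Pow(11, Rational(1, 2)))), 2), -74)) = Mul(Add(3, 36), Add(-74, Pow(Add(7, Mul(-1, Pow(11, Rational(1, 2)))), 2))) = Mul(39, Add(-74, Pow(Add(7, Mul(-1, Pow(11, Rational(1, 2)))), 2))) = Add(-2886, Mul(39, Pow(Add(7, Mul(-1, Pow(11, Rational(1, 2)))), 2)))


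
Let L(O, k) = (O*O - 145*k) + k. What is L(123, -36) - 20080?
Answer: 233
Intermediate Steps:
L(O, k) = O² - 144*k (L(O, k) = (O² - 145*k) + k = O² - 144*k)
L(123, -36) - 20080 = (123² - 144*(-36)) - 20080 = (15129 + 5184) - 20080 = 20313 - 20080 = 233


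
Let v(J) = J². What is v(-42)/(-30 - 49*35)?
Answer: -1764/1745 ≈ -1.0109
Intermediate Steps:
v(-42)/(-30 - 49*35) = (-42)²/(-30 - 49*35) = 1764/(-30 - 1715) = 1764/(-1745) = 1764*(-1/1745) = -1764/1745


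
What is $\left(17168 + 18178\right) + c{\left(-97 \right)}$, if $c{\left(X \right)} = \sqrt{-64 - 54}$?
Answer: $35346 + i \sqrt{118} \approx 35346.0 + 10.863 i$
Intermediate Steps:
$c{\left(X \right)} = i \sqrt{118}$ ($c{\left(X \right)} = \sqrt{-118} = i \sqrt{118}$)
$\left(17168 + 18178\right) + c{\left(-97 \right)} = \left(17168 + 18178\right) + i \sqrt{118} = 35346 + i \sqrt{118}$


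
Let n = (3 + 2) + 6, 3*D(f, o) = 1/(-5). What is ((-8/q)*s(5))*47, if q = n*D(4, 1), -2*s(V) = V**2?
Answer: -70500/11 ≈ -6409.1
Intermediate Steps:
D(f, o) = -1/15 (D(f, o) = (1/(-5))/3 = (1*(-1/5))/3 = (1/3)*(-1/5) = -1/15)
s(V) = -V**2/2
n = 11 (n = 5 + 6 = 11)
q = -11/15 (q = 11*(-1/15) = -11/15 ≈ -0.73333)
((-8/q)*s(5))*47 = ((-8/(-11/15))*(-1/2*5**2))*47 = ((-8*(-15/11))*(-1/2*25))*47 = ((120/11)*(-25/2))*47 = -1500/11*47 = -70500/11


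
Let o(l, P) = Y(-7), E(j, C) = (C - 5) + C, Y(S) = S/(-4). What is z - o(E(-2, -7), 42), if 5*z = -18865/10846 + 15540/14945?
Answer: -7956927/4210220 ≈ -1.8899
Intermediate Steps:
Y(S) = -S/4 (Y(S) = S*(-¼) = -S/4)
E(j, C) = -5 + 2*C (E(j, C) = (-5 + C) + C = -5 + 2*C)
o(l, P) = 7/4 (o(l, P) = -¼*(-7) = 7/4)
z = -294521/2105110 (z = (-18865/10846 + 15540/14945)/5 = (-18865*1/10846 + 15540*(1/14945))/5 = (-1715/986 + 444/427)/5 = (⅕)*(-294521/421022) = -294521/2105110 ≈ -0.13991)
z - o(E(-2, -7), 42) = -294521/2105110 - 1*7/4 = -294521/2105110 - 7/4 = -7956927/4210220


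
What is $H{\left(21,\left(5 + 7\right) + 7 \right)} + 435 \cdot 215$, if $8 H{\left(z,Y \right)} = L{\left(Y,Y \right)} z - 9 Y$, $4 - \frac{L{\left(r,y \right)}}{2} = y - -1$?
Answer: $\frac{747357}{8} \approx 93420.0$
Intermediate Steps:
$L{\left(r,y \right)} = 6 - 2 y$ ($L{\left(r,y \right)} = 8 - 2 \left(y - -1\right) = 8 - 2 \left(y + 1\right) = 8 - 2 \left(1 + y\right) = 8 - \left(2 + 2 y\right) = 6 - 2 y$)
$H{\left(z,Y \right)} = - \frac{9 Y}{8} + \frac{z \left(6 - 2 Y\right)}{8}$ ($H{\left(z,Y \right)} = \frac{\left(6 - 2 Y\right) z - 9 Y}{8} = \frac{z \left(6 - 2 Y\right) - 9 Y}{8} = \frac{- 9 Y + z \left(6 - 2 Y\right)}{8} = - \frac{9 Y}{8} + \frac{z \left(6 - 2 Y\right)}{8}$)
$H{\left(21,\left(5 + 7\right) + 7 \right)} + 435 \cdot 215 = \left(- \frac{9 \left(\left(5 + 7\right) + 7\right)}{8} - \frac{21 \left(-3 + \left(\left(5 + 7\right) + 7\right)\right)}{4}\right) + 435 \cdot 215 = \left(- \frac{9 \left(12 + 7\right)}{8} - \frac{21 \left(-3 + \left(12 + 7\right)\right)}{4}\right) + 93525 = \left(\left(- \frac{9}{8}\right) 19 - \frac{21 \left(-3 + 19\right)}{4}\right) + 93525 = \left(- \frac{171}{8} - \frac{21}{4} \cdot 16\right) + 93525 = \left(- \frac{171}{8} - 84\right) + 93525 = - \frac{843}{8} + 93525 = \frac{747357}{8}$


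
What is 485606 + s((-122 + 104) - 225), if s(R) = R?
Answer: 485363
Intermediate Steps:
485606 + s((-122 + 104) - 225) = 485606 + ((-122 + 104) - 225) = 485606 + (-18 - 225) = 485606 - 243 = 485363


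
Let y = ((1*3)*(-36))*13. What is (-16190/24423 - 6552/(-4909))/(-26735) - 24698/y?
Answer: 13194172129885111/750046324866930 ≈ 17.591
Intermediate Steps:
y = -1404 (y = (3*(-36))*13 = -108*13 = -1404)
(-16190/24423 - 6552/(-4909))/(-26735) - 24698/y = (-16190/24423 - 6552/(-4909))/(-26735) - 24698/(-1404) = (-16190*1/24423 - 6552*(-1/4909))*(-1/26735) - 24698*(-1/1404) = (-16190/24423 + 6552/4909)*(-1/26735) + 12349/702 = (80542786/119892507)*(-1/26735) + 12349/702 = -80542786/3205326174645 + 12349/702 = 13194172129885111/750046324866930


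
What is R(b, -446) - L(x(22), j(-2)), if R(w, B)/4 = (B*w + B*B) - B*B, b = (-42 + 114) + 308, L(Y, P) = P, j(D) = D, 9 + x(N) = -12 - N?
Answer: -677918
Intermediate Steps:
x(N) = -21 - N (x(N) = -9 + (-12 - N) = -21 - N)
b = 380 (b = 72 + 308 = 380)
R(w, B) = 4*B*w (R(w, B) = 4*((B*w + B*B) - B*B) = 4*((B*w + B**2) - B**2) = 4*((B**2 + B*w) - B**2) = 4*(B*w) = 4*B*w)
R(b, -446) - L(x(22), j(-2)) = 4*(-446)*380 - 1*(-2) = -677920 + 2 = -677918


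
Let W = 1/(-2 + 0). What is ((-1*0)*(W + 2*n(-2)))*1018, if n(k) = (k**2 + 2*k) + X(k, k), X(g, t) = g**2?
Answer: 0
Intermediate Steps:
n(k) = 2*k + 2*k**2 (n(k) = (k**2 + 2*k) + k**2 = 2*k + 2*k**2)
W = -1/2 (W = 1/(-2) = -1/2 ≈ -0.50000)
((-1*0)*(W + 2*n(-2)))*1018 = ((-1*0)*(-1/2 + 2*(2*(-2)*(1 - 2))))*1018 = (0*(-1/2 + 2*(2*(-2)*(-1))))*1018 = (0*(-1/2 + 2*4))*1018 = (0*(-1/2 + 8))*1018 = (0*(15/2))*1018 = 0*1018 = 0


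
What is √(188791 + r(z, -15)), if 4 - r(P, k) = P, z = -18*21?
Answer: √189173 ≈ 434.94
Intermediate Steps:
z = -378
r(P, k) = 4 - P
√(188791 + r(z, -15)) = √(188791 + (4 - 1*(-378))) = √(188791 + (4 + 378)) = √(188791 + 382) = √189173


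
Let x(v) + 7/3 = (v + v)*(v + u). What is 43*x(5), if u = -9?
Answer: -5461/3 ≈ -1820.3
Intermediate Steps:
x(v) = -7/3 + 2*v*(-9 + v) (x(v) = -7/3 + (v + v)*(v - 9) = -7/3 + (2*v)*(-9 + v) = -7/3 + 2*v*(-9 + v))
43*x(5) = 43*(-7/3 - 18*5 + 2*5**2) = 43*(-7/3 - 90 + 2*25) = 43*(-7/3 - 90 + 50) = 43*(-127/3) = -5461/3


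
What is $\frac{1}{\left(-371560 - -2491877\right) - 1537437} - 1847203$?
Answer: $- \frac{1076697684639}{582880} \approx -1.8472 \cdot 10^{6}$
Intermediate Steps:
$\frac{1}{\left(-371560 - -2491877\right) - 1537437} - 1847203 = \frac{1}{\left(-371560 + 2491877\right) - 1537437} - 1847203 = \frac{1}{2120317 - 1537437} - 1847203 = \frac{1}{582880} - 1847203 = - \frac{1076697684639}{582880}$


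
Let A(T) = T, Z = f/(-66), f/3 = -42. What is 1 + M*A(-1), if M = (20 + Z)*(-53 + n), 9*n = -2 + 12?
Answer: 112646/99 ≈ 1137.8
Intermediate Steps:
f = -126 (f = 3*(-42) = -126)
n = 10/9 (n = (-2 + 12)/9 = (⅑)*10 = 10/9 ≈ 1.1111)
Z = 21/11 (Z = -126/(-66) = -126*(-1/66) = 21/11 ≈ 1.9091)
M = -112547/99 (M = (20 + 21/11)*(-53 + 10/9) = (241/11)*(-467/9) = -112547/99 ≈ -1136.8)
1 + M*A(-1) = 1 - 112547/99*(-1) = 1 + 112547/99 = 112646/99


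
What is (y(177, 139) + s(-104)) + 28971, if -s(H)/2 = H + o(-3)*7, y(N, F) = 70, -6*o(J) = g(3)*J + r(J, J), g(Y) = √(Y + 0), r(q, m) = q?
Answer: 29242 - 7*√3 ≈ 29230.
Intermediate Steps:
g(Y) = √Y
o(J) = -J/6 - J*√3/6 (o(J) = -(√3*J + J)/6 = -(J*√3 + J)/6 = -(J + J*√3)/6 = -J/6 - J*√3/6)
s(H) = -7 - 7*√3 - 2*H (s(H) = -2*(H + ((⅙)*(-3)*(-1 - √3))*7) = -2*(H + (½ + √3/2)*7) = -2*(H + (7/2 + 7*√3/2)) = -2*(7/2 + H + 7*√3/2) = -7 - 7*√3 - 2*H)
(y(177, 139) + s(-104)) + 28971 = (70 + (-7 - 7*√3 - 2*(-104))) + 28971 = (70 + (-7 - 7*√3 + 208)) + 28971 = (70 + (201 - 7*√3)) + 28971 = (271 - 7*√3) + 28971 = 29242 - 7*√3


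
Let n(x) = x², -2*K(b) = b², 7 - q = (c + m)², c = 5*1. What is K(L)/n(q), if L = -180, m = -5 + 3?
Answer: -4050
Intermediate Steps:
m = -2
c = 5
q = -2 (q = 7 - (5 - 2)² = 7 - 1*3² = 7 - 1*9 = 7 - 9 = -2)
K(b) = -b²/2
K(L)/n(q) = (-½*(-180)²)/((-2)²) = -½*32400/4 = -16200*¼ = -4050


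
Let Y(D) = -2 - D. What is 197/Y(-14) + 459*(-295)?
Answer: -1624663/12 ≈ -1.3539e+5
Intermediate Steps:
197/Y(-14) + 459*(-295) = 197/(-2 - 1*(-14)) + 459*(-295) = 197/(-2 + 14) - 135405 = 197/12 - 135405 = -1624663/12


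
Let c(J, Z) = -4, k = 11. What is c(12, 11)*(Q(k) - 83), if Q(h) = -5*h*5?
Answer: 1432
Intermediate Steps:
Q(h) = -25*h
c(12, 11)*(Q(k) - 83) = -4*(-25*11 - 83) = -4*(-275 - 83) = -4*(-358) = 1432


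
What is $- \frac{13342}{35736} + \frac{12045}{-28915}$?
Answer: $- \frac{81622405}{103330644} \approx -0.78992$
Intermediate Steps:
$- \frac{13342}{35736} + \frac{12045}{-28915} = \left(-13342\right) \frac{1}{35736} + 12045 \left(- \frac{1}{28915}\right) = - \frac{6671}{17868} - \frac{2409}{5783} = - \frac{81622405}{103330644}$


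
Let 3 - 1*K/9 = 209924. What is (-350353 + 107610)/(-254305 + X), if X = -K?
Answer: -242743/1634984 ≈ -0.14847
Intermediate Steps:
K = -1889289 (K = 27 - 9*209924 = 27 - 1889316 = -1889289)
X = 1889289 (X = -1*(-1889289) = 1889289)
(-350353 + 107610)/(-254305 + X) = (-350353 + 107610)/(-254305 + 1889289) = -242743/1634984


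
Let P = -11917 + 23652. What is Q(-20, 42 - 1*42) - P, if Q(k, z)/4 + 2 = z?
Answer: -11743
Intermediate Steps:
Q(k, z) = -8 + 4*z
P = 11735
Q(-20, 42 - 1*42) - P = (-8 + 4*(42 - 1*42)) - 1*11735 = (-8 + 4*(42 - 42)) - 11735 = (-8 + 4*0) - 11735 = (-8 + 0) - 11735 = -8 - 11735 = -11743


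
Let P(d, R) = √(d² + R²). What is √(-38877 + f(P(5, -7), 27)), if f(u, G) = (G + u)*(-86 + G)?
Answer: √(-40470 - 59*√74) ≈ 202.43*I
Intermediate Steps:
P(d, R) = √(R² + d²)
f(u, G) = (-86 + G)*(G + u)
√(-38877 + f(P(5, -7), 27)) = √(-38877 + (27² - 86*27 - 86*√((-7)² + 5²) + 27*√((-7)² + 5²))) = √(-38877 + (729 - 2322 - 86*√(49 + 25) + 27*√(49 + 25))) = √(-38877 + (729 - 2322 - 86*√74 + 27*√74)) = √(-38877 + (-1593 - 59*√74)) = √(-40470 - 59*√74)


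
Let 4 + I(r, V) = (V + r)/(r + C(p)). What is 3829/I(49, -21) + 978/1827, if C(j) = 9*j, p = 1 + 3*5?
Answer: -149935543/151032 ≈ -992.74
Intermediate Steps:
p = 16 (p = 1 + 15 = 16)
I(r, V) = -4 + (V + r)/(144 + r) (I(r, V) = -4 + (V + r)/(r + 9*16) = -4 + (V + r)/(r + 144) = -4 + (V + r)/(144 + r))
3829/I(49, -21) + 978/1827 = 3829/(((-576 - 21 - 3*49)/(144 + 49))) + 978/1827 = 3829/(((-576 - 21 - 147)/193)) + 978*(1/1827) = 3829/(((1/193)*(-744))) + 326/609 = 3829/(-744/193) + 326/609 = 3829*(-193/744) + 326/609 = -738997/744 + 326/609 = -149935543/151032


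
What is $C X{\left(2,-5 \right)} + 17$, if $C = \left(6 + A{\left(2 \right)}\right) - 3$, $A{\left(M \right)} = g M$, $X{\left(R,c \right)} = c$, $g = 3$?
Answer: $-28$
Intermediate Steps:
$A{\left(M \right)} = 3 M$
$C = 9$ ($C = \left(6 + 3 \cdot 2\right) - 3 = \left(6 + 6\right) - 3 = 12 - 3 = 9$)
$C X{\left(2,-5 \right)} + 17 = 9 \left(-5\right) + 17 = -45 + 17 = -28$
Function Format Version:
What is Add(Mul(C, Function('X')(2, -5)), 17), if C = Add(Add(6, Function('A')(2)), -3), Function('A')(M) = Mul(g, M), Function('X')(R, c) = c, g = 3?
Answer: -28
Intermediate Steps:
Function('A')(M) = Mul(3, M)
C = 9 (C = Add(Add(6, Mul(3, 2)), -3) = Add(Add(6, 6), -3) = Add(12, -3) = 9)
Add(Mul(C, Function('X')(2, -5)), 17) = Add(Mul(9, -5), 17) = Add(-45, 17) = -28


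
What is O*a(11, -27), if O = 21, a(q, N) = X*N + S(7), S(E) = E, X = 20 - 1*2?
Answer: -10059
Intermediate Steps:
X = 18 (X = 20 - 2 = 18)
a(q, N) = 7 + 18*N (a(q, N) = 18*N + 7 = 7 + 18*N)
O*a(11, -27) = 21*(7 + 18*(-27)) = 21*(7 - 486) = 21*(-479) = -10059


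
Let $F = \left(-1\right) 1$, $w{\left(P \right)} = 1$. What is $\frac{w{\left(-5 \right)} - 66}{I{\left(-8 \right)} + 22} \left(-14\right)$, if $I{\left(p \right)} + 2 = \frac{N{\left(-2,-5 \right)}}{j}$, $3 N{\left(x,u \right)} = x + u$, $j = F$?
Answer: $\frac{2730}{67} \approx 40.746$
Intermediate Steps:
$F = -1$
$j = -1$
$N{\left(x,u \right)} = \frac{u}{3} + \frac{x}{3}$ ($N{\left(x,u \right)} = \frac{x + u}{3} = \frac{u + x}{3} = \frac{u}{3} + \frac{x}{3}$)
$I{\left(p \right)} = \frac{1}{3}$ ($I{\left(p \right)} = -2 + \frac{\frac{1}{3} \left(-5\right) + \frac{1}{3} \left(-2\right)}{-1} = -2 + \left(- \frac{5}{3} - \frac{2}{3}\right) \left(-1\right) = -2 - - \frac{7}{3} = -2 + \frac{7}{3} = \frac{1}{3}$)
$\frac{w{\left(-5 \right)} - 66}{I{\left(-8 \right)} + 22} \left(-14\right) = \frac{1 - 66}{\frac{1}{3} + 22} \left(-14\right) = - \frac{65}{\frac{67}{3}} \left(-14\right) = \left(-65\right) \frac{3}{67} \left(-14\right) = \left(- \frac{195}{67}\right) \left(-14\right) = \frac{2730}{67}$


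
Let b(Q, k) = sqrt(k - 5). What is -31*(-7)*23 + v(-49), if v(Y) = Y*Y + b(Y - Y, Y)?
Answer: 7392 + 3*I*sqrt(6) ≈ 7392.0 + 7.3485*I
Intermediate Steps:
b(Q, k) = sqrt(-5 + k)
v(Y) = Y**2 + sqrt(-5 + Y) (v(Y) = Y*Y + sqrt(-5 + Y) = Y**2 + sqrt(-5 + Y))
-31*(-7)*23 + v(-49) = -31*(-7)*23 + ((-49)**2 + sqrt(-5 - 49)) = 217*23 + (2401 + sqrt(-54)) = 4991 + (2401 + 3*I*sqrt(6)) = 7392 + 3*I*sqrt(6)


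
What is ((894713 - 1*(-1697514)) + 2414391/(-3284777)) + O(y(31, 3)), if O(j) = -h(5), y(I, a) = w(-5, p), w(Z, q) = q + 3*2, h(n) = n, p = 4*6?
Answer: 8514868790103/3284777 ≈ 2.5922e+6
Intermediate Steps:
p = 24
w(Z, q) = 6 + q (w(Z, q) = q + 6 = 6 + q)
y(I, a) = 30 (y(I, a) = 6 + 24 = 30)
O(j) = -5 (O(j) = -1*5 = -5)
((894713 - 1*(-1697514)) + 2414391/(-3284777)) + O(y(31, 3)) = ((894713 - 1*(-1697514)) + 2414391/(-3284777)) - 5 = ((894713 + 1697514) + 2414391*(-1/3284777)) - 5 = (2592227 - 2414391/3284777) - 5 = 8514885213988/3284777 - 5 = 8514868790103/3284777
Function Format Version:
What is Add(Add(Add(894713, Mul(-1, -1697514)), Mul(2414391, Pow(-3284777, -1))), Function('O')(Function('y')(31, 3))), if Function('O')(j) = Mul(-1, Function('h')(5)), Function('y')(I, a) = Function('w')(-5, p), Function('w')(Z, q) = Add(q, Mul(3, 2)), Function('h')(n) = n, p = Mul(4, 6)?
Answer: Rational(8514868790103, 3284777) ≈ 2.5922e+6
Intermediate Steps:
p = 24
Function('w')(Z, q) = Add(6, q) (Function('w')(Z, q) = Add(q, 6) = Add(6, q))
Function('y')(I, a) = 30 (Function('y')(I, a) = Add(6, 24) = 30)
Function('O')(j) = -5 (Function('O')(j) = Mul(-1, 5) = -5)
Add(Add(Add(894713, Mul(-1, -1697514)), Mul(2414391, Pow(-3284777, -1))), Function('O')(Function('y')(31, 3))) = Add(Add(Add(894713, Mul(-1, -1697514)), Mul(2414391, Pow(-3284777, -1))), -5) = Add(Add(Add(894713, 1697514), Mul(2414391, Rational(-1, 3284777))), -5) = Add(Add(2592227, Rational(-2414391, 3284777)), -5) = Add(Rational(8514885213988, 3284777), -5) = Rational(8514868790103, 3284777)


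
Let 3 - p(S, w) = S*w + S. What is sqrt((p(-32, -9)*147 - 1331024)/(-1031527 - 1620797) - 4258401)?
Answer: I*sqrt(7489272992467329429)/1326162 ≈ 2063.6*I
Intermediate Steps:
p(S, w) = 3 - S - S*w (p(S, w) = 3 - (S*w + S) = 3 - (S + S*w) = 3 + (-S - S*w) = 3 - S - S*w)
sqrt((p(-32, -9)*147 - 1331024)/(-1031527 - 1620797) - 4258401) = sqrt(((3 - 1*(-32) - 1*(-32)*(-9))*147 - 1331024)/(-1031527 - 1620797) - 4258401) = sqrt(((3 + 32 - 288)*147 - 1331024)/(-2652324) - 4258401) = sqrt((-253*147 - 1331024)*(-1/2652324) - 4258401) = sqrt((-37191 - 1331024)*(-1/2652324) - 4258401) = sqrt(-1368215*(-1/2652324) - 4258401) = sqrt(1368215/2652324 - 4258401) = sqrt(-11294657805709/2652324) = I*sqrt(7489272992467329429)/1326162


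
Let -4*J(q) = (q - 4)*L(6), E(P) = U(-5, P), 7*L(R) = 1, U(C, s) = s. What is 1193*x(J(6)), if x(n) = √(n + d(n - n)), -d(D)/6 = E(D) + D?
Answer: 1193*I*√14/14 ≈ 318.84*I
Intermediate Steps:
L(R) = ⅐ (L(R) = (⅐)*1 = ⅐)
E(P) = P
J(q) = ⅐ - q/28 (J(q) = -(q - 4)/(4*7) = -(-4 + q)/(4*7) = -(-4/7 + q/7)/4 = ⅐ - q/28)
d(D) = -12*D (d(D) = -6*(D + D) = -12*D)
x(n) = √n (x(n) = √(n - 12*(n - n)) = √(n - 12*0) = √(n + 0) = √n)
1193*x(J(6)) = 1193*√(⅐ - 1/28*6) = 1193*√(⅐ - 3/14) = 1193*√(-1/14) = 1193*(I*√14/14) = 1193*I*√14/14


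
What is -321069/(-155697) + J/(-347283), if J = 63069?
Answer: 11298016826/6007880139 ≈ 1.8805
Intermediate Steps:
-321069/(-155697) + J/(-347283) = -321069/(-155697) + 63069/(-347283) = -321069*(-1/155697) + 63069*(-1/347283) = 107023/51899 - 21023/115761 = 11298016826/6007880139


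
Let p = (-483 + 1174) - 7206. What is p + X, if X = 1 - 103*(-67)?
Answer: 387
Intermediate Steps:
X = 6902 (X = 1 + 6901 = 6902)
p = -6515 (p = 691 - 7206 = -6515)
p + X = -6515 + 6902 = 387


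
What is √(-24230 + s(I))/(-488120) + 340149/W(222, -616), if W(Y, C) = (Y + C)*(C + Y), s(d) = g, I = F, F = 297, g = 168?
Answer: 340149/155236 - I*√24062/488120 ≈ 2.1912 - 0.00031779*I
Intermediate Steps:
I = 297
s(d) = 168
W(Y, C) = (C + Y)² (W(Y, C) = (C + Y)*(C + Y) = (C + Y)²)
√(-24230 + s(I))/(-488120) + 340149/W(222, -616) = √(-24230 + 168)/(-488120) + 340149/((-616 + 222)²) = √(-24062)*(-1/488120) + 340149/((-394)²) = (I*√24062)*(-1/488120) + 340149/155236 = -I*√24062/488120 + 340149*(1/155236) = -I*√24062/488120 + 340149/155236 = 340149/155236 - I*√24062/488120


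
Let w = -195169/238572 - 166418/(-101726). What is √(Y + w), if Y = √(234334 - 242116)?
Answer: √(1514362923548889 + 1851589333889604*I*√7782)/43030098 ≈ 6.6722 + 6.6107*I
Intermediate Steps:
Y = I*√7782 (Y = √(-7782) = I*√7782 ≈ 88.216*I)
w = 9924456701/12134487636 (w = -195169*1/238572 - 166418*(-1/101726) = -195169/238572 + 83209/50863 = 9924456701/12134487636 ≈ 0.81787)
√(Y + w) = √(I*√7782 + 9924456701/12134487636) = √(9924456701/12134487636 + I*√7782)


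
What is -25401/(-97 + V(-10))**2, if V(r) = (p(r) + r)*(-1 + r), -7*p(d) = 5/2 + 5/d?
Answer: -1244649/12769 ≈ -97.474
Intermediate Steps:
p(d) = -5/14 - 5/(7*d) (p(d) = -(5/2 + 5/d)/7 = -5/14 - 5/(7*d))
V(r) = (-1 + r)*(r + 5*(-2 - r)/(14*r)) (V(r) = (5*(-2 - r)/(14*r) + r)*(-1 + r) = (r + 5*(-2 - r)/(14*r))*(-1 + r) = (-1 + r)*(r + 5*(-2 - r)/(14*r)))
-25401/(-97 + V(-10))**2 = -25401/(-97 + (-5/14 + (-10)**2 - 19/14*(-10) + (5/7)/(-10)))**2 = -25401/(-97 + (-5/14 + 100 + 95/7 + (5/7)*(-1/10)))**2 = -25401/(-97 + (-5/14 + 100 + 95/7 - 1/14))**2 = -25401/(-97 + 792/7)**2 = -25401/((113/7)**2) = -25401/12769/49 = -25401*49/12769 = -1244649/12769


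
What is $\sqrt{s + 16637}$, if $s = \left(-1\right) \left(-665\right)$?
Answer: $\sqrt{17302} \approx 131.54$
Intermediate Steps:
$s = 665$
$\sqrt{s + 16637} = \sqrt{665 + 16637} = \sqrt{17302}$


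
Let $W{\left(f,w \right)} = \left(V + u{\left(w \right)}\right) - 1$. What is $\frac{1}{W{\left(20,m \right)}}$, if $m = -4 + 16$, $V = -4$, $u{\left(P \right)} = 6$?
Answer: $1$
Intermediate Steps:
$m = 12$
$W{\left(f,w \right)} = 1$ ($W{\left(f,w \right)} = \left(-4 + 6\right) - 1 = 2 - 1 = 1$)
$\frac{1}{W{\left(20,m \right)}} = 1^{-1} = 1$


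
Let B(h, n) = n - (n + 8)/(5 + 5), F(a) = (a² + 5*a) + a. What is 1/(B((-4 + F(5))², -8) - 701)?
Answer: -1/709 ≈ -0.0014104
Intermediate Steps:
F(a) = a² + 6*a
B(h, n) = -⅘ + 9*n/10 (B(h, n) = n - (8 + n)/10 = n - (⅘ + n/10) = n + (-⅘ - n/10) = -⅘ + 9*n/10)
1/(B((-4 + F(5))², -8) - 701) = 1/((-⅘ + (9/10)*(-8)) - 701) = 1/((-⅘ - 36/5) - 701) = 1/(-8 - 701) = 1/(-709) = -1/709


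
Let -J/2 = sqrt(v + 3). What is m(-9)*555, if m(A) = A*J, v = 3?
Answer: 9990*sqrt(6) ≈ 24470.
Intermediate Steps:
J = -2*sqrt(6) (J = -2*sqrt(3 + 3) = -2*sqrt(6) ≈ -4.8990)
m(A) = -2*A*sqrt(6) (m(A) = A*(-2*sqrt(6)) = -2*A*sqrt(6))
m(-9)*555 = -2*(-9)*sqrt(6)*555 = (18*sqrt(6))*555 = 9990*sqrt(6)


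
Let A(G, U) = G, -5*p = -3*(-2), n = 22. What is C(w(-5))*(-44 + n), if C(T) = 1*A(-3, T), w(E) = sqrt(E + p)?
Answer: 66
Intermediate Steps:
p = -6/5 (p = -(-3)*(-2)/5 = -1/5*6 = -6/5 ≈ -1.2000)
w(E) = sqrt(-6/5 + E) (w(E) = sqrt(E - 6/5) = sqrt(-6/5 + E))
C(T) = -3 (C(T) = 1*(-3) = -3)
C(w(-5))*(-44 + n) = -3*(-44 + 22) = -3*(-22) = 66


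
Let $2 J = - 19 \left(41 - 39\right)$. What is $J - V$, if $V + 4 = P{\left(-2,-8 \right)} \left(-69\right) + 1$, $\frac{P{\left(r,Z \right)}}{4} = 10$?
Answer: $2744$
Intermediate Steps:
$J = -19$ ($J = \frac{\left(-19\right) \left(41 - 39\right)}{2} = \frac{\left(-19\right) 2}{2} = \frac{1}{2} \left(-38\right) = -19$)
$P{\left(r,Z \right)} = 40$ ($P{\left(r,Z \right)} = 4 \cdot 10 = 40$)
$V = -2763$ ($V = -4 + \left(40 \left(-69\right) + 1\right) = -4 + \left(-2760 + 1\right) = -4 - 2759 = -2763$)
$J - V = -19 - -2763 = -19 + 2763 = 2744$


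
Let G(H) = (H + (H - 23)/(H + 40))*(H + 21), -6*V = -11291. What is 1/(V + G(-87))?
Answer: 282/2106361 ≈ 0.00013388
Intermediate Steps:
V = 11291/6 (V = -⅙*(-11291) = 11291/6 ≈ 1881.8)
G(H) = (21 + H)*(H + (-23 + H)/(40 + H)) (G(H) = (H + (-23 + H)/(40 + H))*(21 + H) = (21 + H)*(H + (-23 + H)/(40 + H)))
1/(V + G(-87)) = 1/(11291/6 + (-483 + (-87)³ + 62*(-87)² + 838*(-87))/(40 - 87)) = 1/(11291/6 + (-483 - 658503 + 62*7569 - 72906)/(-47)) = 1/(11291/6 - (-483 - 658503 + 469278 - 72906)/47) = 1/(11291/6 - 1/47*(-262614)) = 1/(11291/6 + 262614/47) = 1/(2106361/282) = 282/2106361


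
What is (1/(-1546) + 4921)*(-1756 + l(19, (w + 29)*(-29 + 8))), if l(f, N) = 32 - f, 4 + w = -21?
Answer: -13260508695/1546 ≈ -8.5773e+6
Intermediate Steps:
w = -25 (w = -4 - 21 = -25)
(1/(-1546) + 4921)*(-1756 + l(19, (w + 29)*(-29 + 8))) = (1/(-1546) + 4921)*(-1756 + (32 - 1*19)) = (-1/1546 + 4921)*(-1756 + (32 - 19)) = 7607865*(-1756 + 13)/1546 = (7607865/1546)*(-1743) = -13260508695/1546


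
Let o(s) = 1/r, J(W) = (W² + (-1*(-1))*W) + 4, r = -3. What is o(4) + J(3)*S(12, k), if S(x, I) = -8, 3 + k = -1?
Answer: -385/3 ≈ -128.33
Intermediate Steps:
k = -4 (k = -3 - 1 = -4)
J(W) = 4 + W + W² (J(W) = (W² + 1*W) + 4 = (W² + W) + 4 = (W + W²) + 4 = 4 + W + W²)
o(s) = -⅓ (o(s) = 1/(-3) = 1*(-⅓) = -⅓)
o(4) + J(3)*S(12, k) = -⅓ + (4 + 3 + 3²)*(-8) = -⅓ + (4 + 3 + 9)*(-8) = -⅓ + 16*(-8) = -⅓ - 128 = -385/3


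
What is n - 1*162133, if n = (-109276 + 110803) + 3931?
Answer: -156675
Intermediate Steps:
n = 5458 (n = 1527 + 3931 = 5458)
n - 1*162133 = 5458 - 1*162133 = 5458 - 162133 = -156675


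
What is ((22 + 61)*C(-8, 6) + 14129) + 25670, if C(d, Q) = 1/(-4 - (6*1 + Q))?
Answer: 636701/16 ≈ 39794.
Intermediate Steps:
C(d, Q) = 1/(-10 - Q) (C(d, Q) = 1/(-4 - (6 + Q)) = 1/(-4 + (-6 - Q)) = 1/(-10 - Q))
((22 + 61)*C(-8, 6) + 14129) + 25670 = ((22 + 61)*(-1/(10 + 6)) + 14129) + 25670 = (83*(-1/16) + 14129) + 25670 = (-83/16 + 14129) + 25670 = 225981/16 + 25670 = 636701/16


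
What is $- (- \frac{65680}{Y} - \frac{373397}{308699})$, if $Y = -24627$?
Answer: $- \frac{11079702401}{7602330273} \approx -1.4574$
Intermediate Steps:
$- (- \frac{65680}{Y} - \frac{373397}{308699}) = - (- \frac{65680}{-24627} - \frac{373397}{308699}) = - (\left(-65680\right) \left(- \frac{1}{24627}\right) - \frac{373397}{308699}) = - (\frac{65680}{24627} - \frac{373397}{308699}) = \left(-1\right) \frac{11079702401}{7602330273} = - \frac{11079702401}{7602330273}$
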